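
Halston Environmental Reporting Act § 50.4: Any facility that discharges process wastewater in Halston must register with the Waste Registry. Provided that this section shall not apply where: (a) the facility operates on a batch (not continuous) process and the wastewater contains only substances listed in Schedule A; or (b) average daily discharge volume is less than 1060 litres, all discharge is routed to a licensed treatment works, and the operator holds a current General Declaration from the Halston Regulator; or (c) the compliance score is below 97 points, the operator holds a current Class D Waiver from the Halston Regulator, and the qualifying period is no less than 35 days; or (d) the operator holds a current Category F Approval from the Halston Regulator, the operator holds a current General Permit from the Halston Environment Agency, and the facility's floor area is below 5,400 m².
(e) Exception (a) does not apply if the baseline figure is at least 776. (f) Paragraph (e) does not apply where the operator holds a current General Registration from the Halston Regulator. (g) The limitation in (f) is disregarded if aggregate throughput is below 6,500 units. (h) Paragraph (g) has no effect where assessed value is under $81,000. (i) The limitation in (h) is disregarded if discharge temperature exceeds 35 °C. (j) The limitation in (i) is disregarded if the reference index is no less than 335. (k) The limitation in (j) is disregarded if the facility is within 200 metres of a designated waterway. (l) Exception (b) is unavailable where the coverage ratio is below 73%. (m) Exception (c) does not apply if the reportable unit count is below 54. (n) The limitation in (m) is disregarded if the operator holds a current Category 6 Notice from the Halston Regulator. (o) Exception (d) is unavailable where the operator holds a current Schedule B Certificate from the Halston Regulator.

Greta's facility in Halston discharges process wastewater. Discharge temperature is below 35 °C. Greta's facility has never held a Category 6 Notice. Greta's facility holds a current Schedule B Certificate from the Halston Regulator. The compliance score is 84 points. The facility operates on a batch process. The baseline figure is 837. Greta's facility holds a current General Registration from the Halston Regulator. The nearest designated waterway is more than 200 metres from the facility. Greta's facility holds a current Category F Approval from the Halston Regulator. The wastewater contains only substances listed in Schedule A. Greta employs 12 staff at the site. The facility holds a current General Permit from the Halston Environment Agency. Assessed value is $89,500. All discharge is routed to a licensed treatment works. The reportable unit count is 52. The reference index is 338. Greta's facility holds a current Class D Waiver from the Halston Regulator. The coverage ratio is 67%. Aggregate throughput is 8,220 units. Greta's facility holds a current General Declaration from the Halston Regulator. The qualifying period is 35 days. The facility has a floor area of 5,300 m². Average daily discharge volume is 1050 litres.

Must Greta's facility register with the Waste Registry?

No — exception (a) applies; Greta's facility is not required to register with the Waste Registry.

All of (a)'s requirements are met (the facility operates on a batch process; the wastewater is Schedule-A-only). As to paragraphs (e)–(k): (e) operates (the baseline figure is 837, meeting the 776 threshold), but is overridden by (f): (f) operates against (e): a current General Registration is held. (g), which would lift (f), is not engaged — aggregate throughput is 8,220 units, not below 6,500 units. So (a) applies.
Exception (b)'s conditions are all satisfied: average daily discharge volume is 1050 litres, less than the 1060 litres limit; discharge is routed to a licensed treatment works; a current General Declaration is held. But: (l) operates against (b): the coverage ratio is 67%, below the 73% limit. (b) is therefore removed.
Exception (c)'s conditions are all satisfied: the compliance score is 84 points, below the 97 points limit; a current Class D Waiver is held; the qualifying period is 35 days, meeting the 35 days threshold. But: (m) operates against (c): the reportable unit count is 52, below the 54 limit. (n), which would lift (m), is not engaged — the Category 6 Notice is not current. (c) is therefore removed.
Exception (d) is satisfied on its face — a current Category F Approval is held; a current General Permit is held; the facility's floor area is 5,300 m², below the 5,400 m² limit. But applying paragraph (o): (o) operates against (d): a current Schedule B Certificate is held. (d) is therefore removed.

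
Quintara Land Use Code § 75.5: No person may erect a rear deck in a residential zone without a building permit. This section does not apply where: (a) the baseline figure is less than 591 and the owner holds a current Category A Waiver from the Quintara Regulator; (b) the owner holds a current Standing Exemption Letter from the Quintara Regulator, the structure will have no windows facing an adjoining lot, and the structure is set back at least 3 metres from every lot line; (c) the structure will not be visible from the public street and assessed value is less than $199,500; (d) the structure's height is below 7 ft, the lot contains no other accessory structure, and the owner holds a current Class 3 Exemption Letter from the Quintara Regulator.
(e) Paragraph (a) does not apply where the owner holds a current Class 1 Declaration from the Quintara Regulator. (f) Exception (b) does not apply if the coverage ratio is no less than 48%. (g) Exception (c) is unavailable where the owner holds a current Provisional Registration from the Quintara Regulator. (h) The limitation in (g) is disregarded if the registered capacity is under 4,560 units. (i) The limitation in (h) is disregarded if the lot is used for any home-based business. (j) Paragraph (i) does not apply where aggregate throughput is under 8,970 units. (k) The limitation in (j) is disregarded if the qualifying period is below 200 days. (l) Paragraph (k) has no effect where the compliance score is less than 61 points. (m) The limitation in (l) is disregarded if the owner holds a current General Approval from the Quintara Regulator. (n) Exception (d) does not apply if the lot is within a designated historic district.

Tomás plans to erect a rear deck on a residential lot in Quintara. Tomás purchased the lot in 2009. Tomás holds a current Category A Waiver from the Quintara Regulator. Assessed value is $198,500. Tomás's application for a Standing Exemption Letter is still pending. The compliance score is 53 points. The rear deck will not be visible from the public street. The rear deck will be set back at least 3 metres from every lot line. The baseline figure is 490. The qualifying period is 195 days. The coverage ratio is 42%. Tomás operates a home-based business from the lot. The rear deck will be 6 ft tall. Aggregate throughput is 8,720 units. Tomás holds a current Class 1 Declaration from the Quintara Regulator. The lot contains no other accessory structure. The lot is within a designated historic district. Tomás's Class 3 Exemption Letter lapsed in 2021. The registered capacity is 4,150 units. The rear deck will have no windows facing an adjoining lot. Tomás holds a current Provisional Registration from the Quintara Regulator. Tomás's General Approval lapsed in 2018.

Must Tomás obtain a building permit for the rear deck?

No — exception (c) applies; Tomás does not need a building permit.

Exception (a) is satisfied on its face — the baseline figure is 490, less than the 591 limit; a current Category A Waiver is held. But: (e) operates against (a): a current Class 1 Declaration is held. So (a) is unavailable.
Exception (b) requires that the owner holds a current Standing Exemption Letter from the Quintara Regulator; but the Standing Exemption Letter is not current, so (b) is unavailable.
Exception (c) is satisfied on its face — the structure will not be visible from the street; assessed value is $198,500, less than the $199,500 limit. As to paragraphs (g)–(m): (g) is triggered (a current Provisional Registration is held), but yields to (h): (h) operates against (g): the registered capacity is 4,150 units, under the 4,560 units limit. (i) would limit (h) — a home-based business operates on the lot — but (j) sets (i) aside: (j) operates — aggregate throughput is 8,720 units, under the 8,970 units limit. (k) would limit (j) — the qualifying period is 195 days, below the 200 days limit — but (l) sets (k) aside: (l) is triggered — the compliance score is 53 points, less than the 61 points limit. (m) does not operate here (no current General Approval is held), so (l) stands. (c) remains available.
Exception (d) requires that the owner holds a current Class 3 Exemption Letter from the Quintara Regulator; but no current Class 3 Exemption Letter is held, so (d) is unavailable.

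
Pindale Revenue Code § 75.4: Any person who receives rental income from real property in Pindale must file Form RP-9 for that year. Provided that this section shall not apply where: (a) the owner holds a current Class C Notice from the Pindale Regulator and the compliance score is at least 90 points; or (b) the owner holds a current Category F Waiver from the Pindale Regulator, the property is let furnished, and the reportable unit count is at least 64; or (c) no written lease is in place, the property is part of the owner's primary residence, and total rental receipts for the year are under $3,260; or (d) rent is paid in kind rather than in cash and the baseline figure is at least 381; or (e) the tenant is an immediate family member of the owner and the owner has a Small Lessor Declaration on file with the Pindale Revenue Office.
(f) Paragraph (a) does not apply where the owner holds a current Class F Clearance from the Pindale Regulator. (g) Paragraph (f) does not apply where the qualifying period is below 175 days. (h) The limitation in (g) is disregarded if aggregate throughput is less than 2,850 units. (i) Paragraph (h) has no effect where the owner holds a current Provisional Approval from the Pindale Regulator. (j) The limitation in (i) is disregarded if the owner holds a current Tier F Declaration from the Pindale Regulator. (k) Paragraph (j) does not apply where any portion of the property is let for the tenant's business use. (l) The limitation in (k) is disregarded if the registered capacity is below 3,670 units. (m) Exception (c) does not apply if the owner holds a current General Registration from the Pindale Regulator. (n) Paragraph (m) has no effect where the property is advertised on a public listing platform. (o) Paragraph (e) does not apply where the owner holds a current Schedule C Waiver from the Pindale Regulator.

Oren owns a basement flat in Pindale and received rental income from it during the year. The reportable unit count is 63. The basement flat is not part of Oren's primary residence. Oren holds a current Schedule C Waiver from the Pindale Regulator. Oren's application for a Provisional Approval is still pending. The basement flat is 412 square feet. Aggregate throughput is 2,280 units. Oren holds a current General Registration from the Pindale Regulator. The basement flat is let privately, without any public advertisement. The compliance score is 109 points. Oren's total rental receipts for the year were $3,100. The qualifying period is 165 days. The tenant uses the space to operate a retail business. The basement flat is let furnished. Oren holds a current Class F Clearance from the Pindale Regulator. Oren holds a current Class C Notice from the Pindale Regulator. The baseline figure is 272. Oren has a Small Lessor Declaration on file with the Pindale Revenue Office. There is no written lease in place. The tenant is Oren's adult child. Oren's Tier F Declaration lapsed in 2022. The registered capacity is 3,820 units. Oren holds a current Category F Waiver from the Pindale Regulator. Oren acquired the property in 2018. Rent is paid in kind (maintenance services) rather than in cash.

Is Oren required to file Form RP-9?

Exception (a): a current Class C Notice is held; the compliance score is 109 points, meeting the 90 points threshold — every condition holds. But applying paragraphs (f)–(l): (f) is triggered — a current Class F Clearance is held. (g) would limit (f) — the qualifying period is 165 days, below the 175 days limit — but (h) sets (g) aside: (h) is engaged — aggregate throughput is 2,280 units, less than the 2,850 units limit. (i), which would lift (h), is not engaged — there is no Provisional Approval in force. Exception (a) does not apply.
Exception (b) fails — the reportable unit count is 63, short of 64.
Exception (c) requires that the property is part of the owner's primary residence; but the basement flat is not part of the primary residence, so (c) is unavailable.
Exception (d) does not apply: the baseline figure is 272, short of 381.
All of (e)'s requirements are met (the tenant is an immediate family member; a Small Lessor Declaration is on file). Turning to paragraph (o): (o) operates — a current Schedule C Waiver is held. So (e) is unavailable.
No exception applies. The general rule governs.

Yes — Oren must file Form RP-9.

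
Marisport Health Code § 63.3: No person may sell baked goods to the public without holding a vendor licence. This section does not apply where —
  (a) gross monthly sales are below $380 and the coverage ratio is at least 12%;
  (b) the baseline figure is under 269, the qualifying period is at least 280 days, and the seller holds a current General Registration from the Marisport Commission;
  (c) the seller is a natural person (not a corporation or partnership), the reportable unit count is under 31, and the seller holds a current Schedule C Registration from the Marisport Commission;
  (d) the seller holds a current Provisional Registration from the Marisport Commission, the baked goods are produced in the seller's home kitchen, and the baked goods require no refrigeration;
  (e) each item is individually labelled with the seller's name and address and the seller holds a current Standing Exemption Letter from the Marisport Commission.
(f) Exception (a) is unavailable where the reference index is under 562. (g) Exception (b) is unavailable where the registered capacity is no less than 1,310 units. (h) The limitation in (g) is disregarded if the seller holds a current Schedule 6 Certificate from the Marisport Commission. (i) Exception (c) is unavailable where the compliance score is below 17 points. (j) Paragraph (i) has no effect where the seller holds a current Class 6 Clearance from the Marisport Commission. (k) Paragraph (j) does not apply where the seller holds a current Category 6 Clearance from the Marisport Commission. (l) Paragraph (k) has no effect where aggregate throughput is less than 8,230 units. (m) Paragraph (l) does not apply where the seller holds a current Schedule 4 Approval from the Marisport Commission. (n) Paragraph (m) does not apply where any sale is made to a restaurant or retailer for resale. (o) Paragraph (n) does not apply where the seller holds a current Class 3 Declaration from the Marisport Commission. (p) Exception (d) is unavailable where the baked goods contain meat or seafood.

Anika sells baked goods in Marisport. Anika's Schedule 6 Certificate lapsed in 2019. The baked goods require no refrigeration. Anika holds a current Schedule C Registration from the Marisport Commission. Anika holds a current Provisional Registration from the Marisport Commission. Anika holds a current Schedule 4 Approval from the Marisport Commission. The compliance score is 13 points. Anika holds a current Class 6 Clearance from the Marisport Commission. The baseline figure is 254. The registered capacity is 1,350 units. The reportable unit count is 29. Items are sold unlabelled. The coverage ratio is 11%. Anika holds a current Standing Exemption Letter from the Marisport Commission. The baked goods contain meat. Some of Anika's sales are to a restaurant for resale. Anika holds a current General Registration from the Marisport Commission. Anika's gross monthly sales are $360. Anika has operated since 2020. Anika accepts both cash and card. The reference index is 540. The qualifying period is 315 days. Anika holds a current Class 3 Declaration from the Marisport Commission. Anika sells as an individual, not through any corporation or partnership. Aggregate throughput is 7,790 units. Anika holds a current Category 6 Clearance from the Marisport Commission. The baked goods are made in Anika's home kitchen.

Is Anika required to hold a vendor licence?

Yes — Anika must hold a vendor licence.

Exception (a) fails — the coverage ratio is 11%, short of 12%.
Exception (b)'s conditions are all satisfied: the baseline figure is 254, under the 269 limit; the qualifying period is 315 days, meeting the 280 days threshold; a current General Registration is held. But applying paragraphs (g)–(h): (g) operates against (b): the registered capacity is 1,350 units, meeting the 1,310 units threshold. (h) is not engaged (the Schedule 6 Certificate is not current), so (g) stands. (b) is therefore removed.
Exception (c) is satisfied on its face — the seller is a natural person; the reportable unit count is 29, under the 31 limit; a current Schedule C Registration is held. But applying paragraphs (i)–(o): (i) operates — the compliance score is 13 points, below the 17 points limit. (j) would limit (i) — a current Class 6 Clearance is held — but (k) sets (j) aside: (k) applies — a current Category 6 Clearance is held. (l) would limit (k) — aggregate throughput is 7,790 units, less than the 8,230 units limit — but (m) sets (l) aside: (m) operates against (l): a current Schedule 4 Approval is held. (n) is engaged (some sales are to a restaurant for resale), but is set aside by (o): (o) applies — a current Class 3 Declaration is held. Exception (c) does not apply.
All of (d)'s requirements are met (a current Provisional Registration is held; the baked goods are home-kitchen produced; the baked goods are shelf-stable). But: (p) applies — the baked goods contain meat. Exception (d) does not apply.
Exception (e) fails — items are sold unlabelled.
None of the exceptions is available; § 63.3 applies in full.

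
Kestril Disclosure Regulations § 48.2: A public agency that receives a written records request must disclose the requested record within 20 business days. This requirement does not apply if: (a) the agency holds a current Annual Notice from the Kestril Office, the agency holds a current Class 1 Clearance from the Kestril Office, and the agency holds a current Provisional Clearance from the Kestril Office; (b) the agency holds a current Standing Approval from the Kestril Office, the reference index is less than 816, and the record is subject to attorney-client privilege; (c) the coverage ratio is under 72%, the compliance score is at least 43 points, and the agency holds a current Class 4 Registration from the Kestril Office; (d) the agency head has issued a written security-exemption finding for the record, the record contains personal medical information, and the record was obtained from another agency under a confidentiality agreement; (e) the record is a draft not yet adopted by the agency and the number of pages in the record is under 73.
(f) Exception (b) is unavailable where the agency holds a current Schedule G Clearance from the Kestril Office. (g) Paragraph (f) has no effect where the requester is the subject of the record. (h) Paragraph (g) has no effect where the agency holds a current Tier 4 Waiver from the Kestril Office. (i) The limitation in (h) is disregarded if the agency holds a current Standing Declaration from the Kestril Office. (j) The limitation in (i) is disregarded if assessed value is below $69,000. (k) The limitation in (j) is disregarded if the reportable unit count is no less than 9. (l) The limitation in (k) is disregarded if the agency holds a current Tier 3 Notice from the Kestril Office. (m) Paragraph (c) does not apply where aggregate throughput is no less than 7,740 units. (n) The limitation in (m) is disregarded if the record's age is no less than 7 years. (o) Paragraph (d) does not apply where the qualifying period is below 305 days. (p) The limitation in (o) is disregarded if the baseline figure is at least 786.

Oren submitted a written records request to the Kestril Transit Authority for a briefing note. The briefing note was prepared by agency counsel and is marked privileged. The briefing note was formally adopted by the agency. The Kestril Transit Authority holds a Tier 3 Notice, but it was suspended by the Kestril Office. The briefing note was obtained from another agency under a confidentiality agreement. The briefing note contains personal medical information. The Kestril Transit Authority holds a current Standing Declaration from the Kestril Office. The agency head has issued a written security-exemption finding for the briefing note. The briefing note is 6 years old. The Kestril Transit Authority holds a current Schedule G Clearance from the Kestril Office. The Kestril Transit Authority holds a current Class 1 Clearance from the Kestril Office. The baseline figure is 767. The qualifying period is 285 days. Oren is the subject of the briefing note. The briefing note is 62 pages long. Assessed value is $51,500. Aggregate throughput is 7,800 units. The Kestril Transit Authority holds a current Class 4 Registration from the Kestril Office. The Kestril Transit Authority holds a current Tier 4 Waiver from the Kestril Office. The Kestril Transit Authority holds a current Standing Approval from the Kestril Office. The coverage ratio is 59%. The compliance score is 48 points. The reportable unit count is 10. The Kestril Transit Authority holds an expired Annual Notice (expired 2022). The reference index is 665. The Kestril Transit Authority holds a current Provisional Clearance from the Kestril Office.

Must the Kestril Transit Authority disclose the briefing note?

Exception (a) fails — the Annual Notice is not current.
All of (b)'s requirements are met (a current Standing Approval is held; the reference index is 665, less than the 816 limit; the briefing note is privileged). As to paragraphs (f)–(l): (f) would limit (b) — a current Schedule G Clearance is held — but (g) sets (f) aside: (g) operates — Oren is the subject of the briefing note. (h) applies (a current Tier 4 Waiver is held), but is overridden by (i): (i) operates against (h): a current Standing Declaration is held. (j) is engaged (assessed value is $51,500, below the $69,000 limit), but is set aside by (k): (k) operates against (j): the reportable unit count is 10, meeting the 9 threshold. (l) does not operate here (no current Tier 3 Notice is held), so (k) stands. So (b) applies.
Exception (c): the coverage ratio is 59%, under the 72% limit; the compliance score is 48 points, meeting the 43 points threshold; a current Class 4 Registration is held — every condition holds. Turning to paragraphs (m)–(n): (m) operates — aggregate throughput is 7,800 units, meeting the 7,740 units threshold. (n), which would lift (m), does not operate here — the record's age is 6 years, short of 7 years. So (c) is unavailable.
Exception (d): a written security-exemption finding has been issued; the briefing note contains personal medical information; the briefing note was obtained under a confidentiality agreement — every condition holds. But applying paragraphs (o)–(p): (o) operates against (d): the qualifying period is 285 days, below the 305 days limit. (p) is not engaged (the baseline figure is 767, short of 786), so (o) stands. (d) is therefore removed.
Exception (e) fails — the briefing note has been formally adopted.

No — exception (b) applies; the Kestril Transit Authority is not required to disclose the briefing note.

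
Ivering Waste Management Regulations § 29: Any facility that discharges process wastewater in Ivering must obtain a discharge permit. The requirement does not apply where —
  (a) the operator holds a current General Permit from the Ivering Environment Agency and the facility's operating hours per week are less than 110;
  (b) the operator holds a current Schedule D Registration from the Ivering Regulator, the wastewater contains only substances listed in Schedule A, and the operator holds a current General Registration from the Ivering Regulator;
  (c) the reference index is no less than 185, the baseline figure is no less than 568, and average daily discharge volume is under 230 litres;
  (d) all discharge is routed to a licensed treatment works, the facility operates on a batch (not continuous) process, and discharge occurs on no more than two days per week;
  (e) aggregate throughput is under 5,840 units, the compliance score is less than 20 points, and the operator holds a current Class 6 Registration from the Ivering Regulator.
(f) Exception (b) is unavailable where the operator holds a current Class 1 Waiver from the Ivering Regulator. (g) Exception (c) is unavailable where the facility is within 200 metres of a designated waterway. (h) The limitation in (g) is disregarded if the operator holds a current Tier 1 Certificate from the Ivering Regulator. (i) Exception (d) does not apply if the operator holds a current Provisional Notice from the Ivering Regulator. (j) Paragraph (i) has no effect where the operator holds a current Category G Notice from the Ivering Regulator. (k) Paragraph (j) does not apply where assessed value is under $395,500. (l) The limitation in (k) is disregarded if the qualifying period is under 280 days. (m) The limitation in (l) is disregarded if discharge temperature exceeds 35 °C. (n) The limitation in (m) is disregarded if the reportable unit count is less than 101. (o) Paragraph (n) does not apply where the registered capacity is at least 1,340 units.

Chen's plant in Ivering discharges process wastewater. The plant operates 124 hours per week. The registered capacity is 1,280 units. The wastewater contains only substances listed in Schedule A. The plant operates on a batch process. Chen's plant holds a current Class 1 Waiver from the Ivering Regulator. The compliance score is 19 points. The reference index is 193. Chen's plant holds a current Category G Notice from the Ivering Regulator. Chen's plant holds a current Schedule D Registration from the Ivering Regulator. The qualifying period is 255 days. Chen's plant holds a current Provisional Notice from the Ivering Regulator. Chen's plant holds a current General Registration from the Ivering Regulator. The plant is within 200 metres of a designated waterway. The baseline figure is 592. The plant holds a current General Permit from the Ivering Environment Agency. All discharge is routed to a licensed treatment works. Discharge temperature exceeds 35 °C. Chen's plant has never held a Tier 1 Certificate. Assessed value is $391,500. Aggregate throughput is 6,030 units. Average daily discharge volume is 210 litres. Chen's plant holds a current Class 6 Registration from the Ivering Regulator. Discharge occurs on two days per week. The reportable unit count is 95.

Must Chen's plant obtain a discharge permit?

Exception (a) fails — the facility's operating hours per week are 124, not less than 110.
Exception (b): a current Schedule D Registration is held; the wastewater is Schedule-A-only; a current General Registration is held — every condition holds. Turning to paragraph (f): (f) operates — a current Class 1 Waiver is held. So (b) is unavailable.
Exception (c): the reference index is 193, meeting the 185 threshold; the baseline figure is 592, meeting the 568 threshold; average daily discharge volume is 210 litres, under the 230 litres limit — every condition holds. However, paragraphs (g)–(h) must be considered: (g) applies — the plant is within 200 m of a designated waterway. (h) is inapplicable (there is no Tier 1 Certificate in force), so (g) stands. So (c) is unavailable.
All of (d)'s requirements are met (discharge is routed to a licensed treatment works; the facility operates on a batch process; discharge occurs on no more than two days per week). Under paragraphs (i)–(o): (i) is triggered (a current Provisional Notice is held), but is overridden by (j): (j) operates against (i): a current Category G Notice is held. (k) operates (assessed value is $391,500, under the $395,500 limit), but yields to (l): (l) operates against (k): the qualifying period is 255 days, under the 280 days limit. (m) is engaged (discharge temperature exceeds 35 °C), but is overridden by (n): (n) applies — the reportable unit count is 95, less than the 101 limit. (o), which would lift (n), is inapplicable — the registered capacity is 1,280 units, short of 1,340 units. So (d) applies.
Exception (e) requires that aggregate throughput is under 5,840 units; but aggregate throughput is 6,030 units, not under 5,840 units, so (e) is unavailable.

No — exception (d) applies; Chen's plant is not required to obtain a discharge permit.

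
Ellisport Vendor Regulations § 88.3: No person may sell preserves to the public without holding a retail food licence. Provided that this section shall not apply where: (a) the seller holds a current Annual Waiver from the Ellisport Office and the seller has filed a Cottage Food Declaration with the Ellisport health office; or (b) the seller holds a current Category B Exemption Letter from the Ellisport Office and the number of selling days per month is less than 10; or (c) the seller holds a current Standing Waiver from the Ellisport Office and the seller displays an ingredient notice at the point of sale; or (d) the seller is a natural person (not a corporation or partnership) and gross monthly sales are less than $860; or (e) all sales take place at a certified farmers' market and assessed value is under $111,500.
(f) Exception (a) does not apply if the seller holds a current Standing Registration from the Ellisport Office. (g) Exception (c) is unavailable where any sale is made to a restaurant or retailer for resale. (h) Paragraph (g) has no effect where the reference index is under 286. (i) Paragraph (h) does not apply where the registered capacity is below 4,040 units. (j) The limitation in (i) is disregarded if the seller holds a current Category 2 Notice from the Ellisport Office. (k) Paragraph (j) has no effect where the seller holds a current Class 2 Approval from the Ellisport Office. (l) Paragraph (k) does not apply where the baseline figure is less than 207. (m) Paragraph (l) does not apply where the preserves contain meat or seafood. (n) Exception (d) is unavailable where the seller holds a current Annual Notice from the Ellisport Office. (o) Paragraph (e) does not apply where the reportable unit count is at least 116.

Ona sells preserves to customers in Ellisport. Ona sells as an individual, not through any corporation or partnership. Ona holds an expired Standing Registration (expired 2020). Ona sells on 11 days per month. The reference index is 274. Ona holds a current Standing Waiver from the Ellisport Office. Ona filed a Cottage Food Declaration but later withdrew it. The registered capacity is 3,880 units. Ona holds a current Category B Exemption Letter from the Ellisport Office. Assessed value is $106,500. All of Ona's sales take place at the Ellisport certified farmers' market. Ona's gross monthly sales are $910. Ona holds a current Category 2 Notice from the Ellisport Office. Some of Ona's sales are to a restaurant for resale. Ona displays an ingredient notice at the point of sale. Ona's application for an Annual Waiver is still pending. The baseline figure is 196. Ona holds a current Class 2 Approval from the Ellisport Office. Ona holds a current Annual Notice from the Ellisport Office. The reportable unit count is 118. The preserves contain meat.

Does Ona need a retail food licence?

Exception (a) fails — there is no Annual Waiver in force.
Exception (b) does not apply: the number of selling days per month is 11, not less than 10.
Exception (c): a current Standing Waiver is held; an ingredient notice is displayed — every condition holds. But: (g) operates against (c): some sales are to a restaurant for resale. (h) would limit (g) — the reference index is 274, under the 286 limit — but (i) sets (h) aside: (i) operates against (h): the registered capacity is 3,880 units, below the 4,040 units limit. (j) would limit (i) — a current Category 2 Notice is held — but (k) sets (j) aside: (k) is engaged — a current Class 2 Approval is held. (l) would limit (k) — the baseline figure is 196, less than the 207 limit — but (m) sets (l) aside: (m) operates against (l): the preserves contain meat. So (c) is unavailable.
Exception (d) does not apply: gross monthly sales are $910, not less than $860.
All of (e)'s requirements are met (all sales are at a certified farmers' market; assessed value is $106,500, under the $111,500 limit). But applying paragraph (o): (o) applies — the reportable unit count is 118, meeting the 116 threshold. (e) is therefore removed.
No exception is made out. Ona falls within the general rule.

Yes — Ona must hold a retail food licence.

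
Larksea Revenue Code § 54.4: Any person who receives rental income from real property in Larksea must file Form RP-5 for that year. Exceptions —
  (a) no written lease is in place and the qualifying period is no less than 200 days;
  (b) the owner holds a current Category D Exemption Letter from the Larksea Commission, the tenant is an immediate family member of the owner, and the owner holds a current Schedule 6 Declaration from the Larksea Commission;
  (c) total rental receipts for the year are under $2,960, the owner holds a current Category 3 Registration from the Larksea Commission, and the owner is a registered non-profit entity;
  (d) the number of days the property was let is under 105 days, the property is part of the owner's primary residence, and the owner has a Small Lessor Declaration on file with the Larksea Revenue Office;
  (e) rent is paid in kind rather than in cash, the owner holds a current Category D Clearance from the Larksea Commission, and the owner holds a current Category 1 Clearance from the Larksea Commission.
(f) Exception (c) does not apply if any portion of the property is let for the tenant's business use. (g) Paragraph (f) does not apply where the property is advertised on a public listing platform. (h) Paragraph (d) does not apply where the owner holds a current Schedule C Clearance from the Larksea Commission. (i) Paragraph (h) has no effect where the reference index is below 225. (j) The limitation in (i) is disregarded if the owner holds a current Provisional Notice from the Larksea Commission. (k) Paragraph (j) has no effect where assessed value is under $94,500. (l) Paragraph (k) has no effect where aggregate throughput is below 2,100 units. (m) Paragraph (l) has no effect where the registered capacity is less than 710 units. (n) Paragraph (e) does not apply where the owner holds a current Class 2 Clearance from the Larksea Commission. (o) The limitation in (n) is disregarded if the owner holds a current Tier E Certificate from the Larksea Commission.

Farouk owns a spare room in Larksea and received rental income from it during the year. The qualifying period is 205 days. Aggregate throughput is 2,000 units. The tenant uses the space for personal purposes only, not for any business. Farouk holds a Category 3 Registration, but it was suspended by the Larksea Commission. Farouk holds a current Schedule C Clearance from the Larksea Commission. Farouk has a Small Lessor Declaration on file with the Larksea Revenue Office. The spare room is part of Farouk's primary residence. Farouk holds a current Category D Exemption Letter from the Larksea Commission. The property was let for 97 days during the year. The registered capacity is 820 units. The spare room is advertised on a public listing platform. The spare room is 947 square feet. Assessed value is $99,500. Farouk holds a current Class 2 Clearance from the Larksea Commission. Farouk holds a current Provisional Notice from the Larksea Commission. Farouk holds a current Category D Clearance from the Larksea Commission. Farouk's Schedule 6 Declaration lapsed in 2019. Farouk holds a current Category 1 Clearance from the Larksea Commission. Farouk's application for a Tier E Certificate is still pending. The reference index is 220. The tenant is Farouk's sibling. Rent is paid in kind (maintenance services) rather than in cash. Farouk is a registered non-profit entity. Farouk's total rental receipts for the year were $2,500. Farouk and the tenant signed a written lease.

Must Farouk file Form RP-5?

Yes — Farouk must file Form RP-5.

Exception (a) requires that no written lease is in place; but a written lease is in place, so (a) is unavailable.
Exception (b) does not apply: no current Schedule 6 Declaration is held.
Exception (c) does not apply: there is no Category 3 Registration in force.
All of (d)'s requirements are met (the number of days the property was let is 97 days, under the 105 days limit; the spare room is part of the primary residence; a Small Lessor Declaration is on file). But: (h) operates against (d): a current Schedule C Clearance is held. (i) would limit (h) — the reference index is 220, below the 225 limit — but (j) sets (i) aside: (j) operates — a current Provisional Notice is held. (k), which would lift (j), is not triggered — assessed value is $99,500, not under $94,500. Exception (d) does not apply.
All of (e)'s requirements are met (rent is paid in kind; a current Category D Clearance is held; a current Category 1 Clearance is held). But applying paragraphs (n)–(o): (n) is engaged — a current Class 2 Clearance is held. (o), which would lift (n), is not triggered — no current Tier E Certificate is held. (e) is therefore removed.
No exception is made out. Farouk falls within the general rule.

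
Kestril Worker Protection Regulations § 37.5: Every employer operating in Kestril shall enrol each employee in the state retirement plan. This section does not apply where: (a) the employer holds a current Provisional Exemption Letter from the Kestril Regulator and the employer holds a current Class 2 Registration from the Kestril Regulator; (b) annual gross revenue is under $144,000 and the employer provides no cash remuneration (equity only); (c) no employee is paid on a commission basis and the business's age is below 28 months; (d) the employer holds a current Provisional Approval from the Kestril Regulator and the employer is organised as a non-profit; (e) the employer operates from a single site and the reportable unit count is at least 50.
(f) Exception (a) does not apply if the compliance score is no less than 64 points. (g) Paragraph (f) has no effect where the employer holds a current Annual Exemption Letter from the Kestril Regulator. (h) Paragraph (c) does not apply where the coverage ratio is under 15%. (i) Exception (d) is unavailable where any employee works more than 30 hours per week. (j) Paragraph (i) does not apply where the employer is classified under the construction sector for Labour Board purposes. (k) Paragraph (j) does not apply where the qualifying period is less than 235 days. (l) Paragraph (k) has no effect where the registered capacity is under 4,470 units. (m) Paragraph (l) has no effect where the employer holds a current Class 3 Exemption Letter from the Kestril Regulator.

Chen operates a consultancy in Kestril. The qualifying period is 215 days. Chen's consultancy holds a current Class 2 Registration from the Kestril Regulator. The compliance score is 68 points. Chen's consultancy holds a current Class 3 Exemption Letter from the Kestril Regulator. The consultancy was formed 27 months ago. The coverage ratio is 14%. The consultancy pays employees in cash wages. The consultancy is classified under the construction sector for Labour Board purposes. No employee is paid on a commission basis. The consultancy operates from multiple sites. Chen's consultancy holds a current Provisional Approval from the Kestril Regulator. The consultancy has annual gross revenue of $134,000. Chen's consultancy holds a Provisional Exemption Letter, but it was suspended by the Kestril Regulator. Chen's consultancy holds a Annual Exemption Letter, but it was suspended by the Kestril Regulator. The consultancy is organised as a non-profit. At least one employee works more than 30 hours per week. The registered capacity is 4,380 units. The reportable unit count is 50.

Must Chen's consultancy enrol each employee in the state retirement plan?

Yes — Chen's consultancy must enrol each employee in the state retirement plan.

Exception (a) fails — there is no Provisional Exemption Letter in force.
Exception (b) requires that the employer provides no cash remuneration (equity only); but employees are paid cash wages, so (b) is unavailable.
Exception (c): no employee is paid on commission; the business's age is 27 months, below the 28 months limit — every condition holds. Turning to paragraph (h): (h) operates — the coverage ratio is 14%, under the 15% limit. Exception (c) does not apply.
All of (d)'s requirements are met (a current Provisional Approval is held; the employer is a non-profit). But applying paragraphs (i)–(m): (i) operates — at least one employee exceeds 30 hours/week. (j) operates (the consultancy is classified under the construction sector), but is overridden by (k): (k) applies — the qualifying period is 215 days, less than the 235 days limit. (l) would limit (k) — the registered capacity is 4,380 units, under the 4,470 units limit — but (m) sets (l) aside: (m) is triggered — a current Class 3 Exemption Letter is held. So (d) is unavailable.
Exception (e) requires that the employer operates from a single site; but the employer operates from multiple sites, so (e) is unavailable.
None of the exceptions is available; § 37.5 applies in full.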